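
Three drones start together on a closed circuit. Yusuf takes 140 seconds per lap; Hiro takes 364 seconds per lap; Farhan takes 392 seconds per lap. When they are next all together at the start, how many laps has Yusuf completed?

182 laps

All finish a whole number of cycles simultaneously at t = LCM of the periods.
140 = 2^2 × 5 × 7
364 = 2^2 × 7 × 13
392 = 2^3 × 7^2
LCM(140, 364, 392) = 2^3 × 5 × 7^2 × 13 = 25480.
Laps for period 140: 25480 / 140 = 182.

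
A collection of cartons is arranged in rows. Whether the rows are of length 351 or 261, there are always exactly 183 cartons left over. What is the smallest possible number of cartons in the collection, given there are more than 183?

10362

N − 183 must be a common multiple of 351 and 261.
351 = 3^3 × 13
261 = 3^2 × 29
LCM(351, 261) = 3^3 × 13 × 29 = 10179.
Smallest N > 183 is LCM + 183 = 10179 + 183 = 10362.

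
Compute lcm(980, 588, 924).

32340

980 = 2^2 × 5 × 7^2
588 = 2^2 × 3 × 7^2
924 = 2^2 × 3 × 7 × 11
LCM(980, 588, 924) = 2^2 × 3 × 5 × 7^2 × 11 = 32340.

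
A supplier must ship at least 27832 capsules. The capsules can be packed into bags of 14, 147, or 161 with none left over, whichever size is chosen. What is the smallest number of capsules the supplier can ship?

33810

The number of capsules must be a common multiple of 14, 147, and 161, so a multiple of their LCM.
14 = 2 × 7
147 = 3 × 7^2
161 = 7 × 23
LCM(14, 147, 161) = 2 × 3 × 7^2 × 23 = 6762.
Smallest multiple of 6762 that is ≥ 27832: ⌈27832/6762⌉ × 6762 = 5 × 6762 = 33810.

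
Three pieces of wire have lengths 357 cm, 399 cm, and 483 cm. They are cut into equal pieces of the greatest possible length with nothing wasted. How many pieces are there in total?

59

Piece length = gcd(357, 399, 483).
357 = 3 × 7 × 17
399 = 3 × 7 × 19
483 = 3 × 7 × 23
gcd(357, 399, 483) = 3 × 7 = 21.
Total pieces = 357/21 + 399/21 + 483/21 = 17 + 19 + 23 = 59.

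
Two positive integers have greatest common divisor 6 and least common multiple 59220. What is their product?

355320

For any two positive integers, gcd × lcm = product = 6 × 59220 = 355320.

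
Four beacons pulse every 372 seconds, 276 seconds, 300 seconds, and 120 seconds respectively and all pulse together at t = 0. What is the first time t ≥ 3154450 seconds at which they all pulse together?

Joint pulses occur at multiples of LCM(372, 276, 300, 120).
372 = 2^2 × 3 × 31
276 = 2^2 × 3 × 23
300 = 2^2 × 3 × 5^2
120 = 2^3 × 3 × 5
LCM(372, 276, 300, 120) = 2^3 × 3 × 5^2 × 23 × 31 = 427800.
Smallest multiple of 427800 that is ≥ 3154450: ⌈3154450/427800⌉ × 427800 = 8 × 427800 = 3422400.

3422400 seconds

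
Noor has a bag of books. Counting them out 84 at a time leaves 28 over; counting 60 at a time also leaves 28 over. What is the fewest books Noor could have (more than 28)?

N − 28 must be a common multiple of 84 and 60.
84 = 2^2 × 3 × 7
60 = 2^2 × 3 × 5
LCM(84, 60) = 2^2 × 3 × 5 × 7 = 420.
Smallest N > 28 is LCM + 28 = 420 + 28 = 448.

448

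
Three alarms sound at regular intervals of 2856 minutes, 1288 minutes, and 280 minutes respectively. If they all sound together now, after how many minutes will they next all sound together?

We need the least common multiple of the intervals.
2856 = 2^3 × 3 × 7 × 17
1288 = 2^3 × 7 × 23
280 = 2^3 × 5 × 7
LCM(2856, 1288, 280) = 2^3 × 3 × 5 × 7 × 17 × 23 = 328440.

328440 minutes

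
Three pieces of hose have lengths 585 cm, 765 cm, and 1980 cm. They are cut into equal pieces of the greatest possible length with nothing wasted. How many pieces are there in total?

Piece length = gcd(585, 765, 1980).
585 = 3^2 × 5 × 13
765 = 3^2 × 5 × 17
1980 = 2^2 × 3^2 × 5 × 11
gcd(585, 765, 1980) = 3^2 × 5 = 45.
Total pieces = 585/45 + 765/45 + 1980/45 = 13 + 17 + 44 = 74.

74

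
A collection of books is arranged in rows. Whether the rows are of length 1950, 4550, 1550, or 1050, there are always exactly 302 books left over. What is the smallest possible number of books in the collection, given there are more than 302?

423452

N − 302 must be a common multiple of 1950, 4550, 1550, and 1050.
1950 = 2 × 3 × 5^2 × 13
4550 = 2 × 5^2 × 7 × 13
1550 = 2 × 5^2 × 31
1050 = 2 × 3 × 5^2 × 7
LCM(1950, 4550, 1550, 1050) = 2 × 3 × 5^2 × 7 × 13 × 31 = 423150.
Smallest N > 302 is LCM + 302 = 423150 + 302 = 423452.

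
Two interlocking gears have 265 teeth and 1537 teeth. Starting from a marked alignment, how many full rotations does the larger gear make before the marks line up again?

5 rotations

The first common completion time is the LCM of the periods.
265 = 5 × 53
1537 = 29 × 53
LCM(265, 1537) = 5 × 29 × 53 = 7685.
Rotations for period 1537: 7685 / 1537 = 5.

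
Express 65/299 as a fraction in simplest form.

5/23

65 = 5 × 13
299 = 13 × 23
gcd(65, 299) = 13.
Divide numerator and denominator by 13: 65/299 = 5/23.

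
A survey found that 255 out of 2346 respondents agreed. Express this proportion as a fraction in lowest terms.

255 = 3 × 5 × 17
2346 = 2 × 3 × 17 × 23
gcd(255, 2346) = 3 × 17 = 51.
Divide numerator and denominator by 51: 255/2346 = 5/46.

5/46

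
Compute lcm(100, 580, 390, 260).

100 = 2^2 × 5^2
580 = 2^2 × 5 × 29
390 = 2 × 3 × 5 × 13
260 = 2^2 × 5 × 13
LCM(100, 580, 390, 260) = 2^2 × 3 × 5^2 × 13 × 29 = 113100.

113100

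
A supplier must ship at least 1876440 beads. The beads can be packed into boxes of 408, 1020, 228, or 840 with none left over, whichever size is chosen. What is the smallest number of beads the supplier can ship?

The number of beads must be a common multiple of 408, 1020, 228, and 840, so a multiple of their LCM.
408 = 2^3 × 3 × 17
1020 = 2^2 × 3 × 5 × 17
228 = 2^2 × 3 × 19
840 = 2^3 × 3 × 5 × 7
LCM(408, 1020, 228, 840) = 2^3 × 3 × 5 × 7 × 17 × 19 = 271320.
Smallest multiple of 271320 that is ≥ 1876440: ⌈1876440/271320⌉ × 271320 = 7 × 271320 = 1899240.

1899240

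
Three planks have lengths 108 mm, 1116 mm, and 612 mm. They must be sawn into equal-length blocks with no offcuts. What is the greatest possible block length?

36 mm

The block length must divide every plank, so the greatest is gcd(108, 1116, 612).
108 = 2^2 × 3^3
1116 = 2^2 × 3^2 × 31
612 = 2^2 × 3^2 × 17
gcd(108, 1116, 612) = 2^2 × 3^2 = 36.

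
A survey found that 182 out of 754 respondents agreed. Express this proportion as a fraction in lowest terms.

182 = 2 × 7 × 13
754 = 2 × 13 × 29
gcd(182, 754) = 2 × 13 = 26.
Divide numerator and denominator by 26: 182/754 = 7/29.

7/29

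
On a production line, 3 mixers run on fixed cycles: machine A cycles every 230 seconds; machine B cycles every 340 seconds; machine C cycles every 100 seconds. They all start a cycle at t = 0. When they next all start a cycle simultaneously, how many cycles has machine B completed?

All finish a whole number of cycles simultaneously at t = LCM of the periods.
230 = 2 × 5 × 23
340 = 2^2 × 5 × 17
100 = 2^2 × 5^2
LCM(230, 340, 100) = 2^2 × 5^2 × 17 × 23 = 39100.
Cycles for period 340: 39100 / 340 = 115.

115 cycles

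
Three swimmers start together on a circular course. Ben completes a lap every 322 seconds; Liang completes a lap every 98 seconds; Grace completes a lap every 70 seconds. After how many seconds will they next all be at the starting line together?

We need the least common multiple of the intervals.
322 = 2 × 7 × 23
98 = 2 × 7^2
70 = 2 × 5 × 7
LCM(322, 98, 70) = 2 × 5 × 7^2 × 23 = 11270.

11270 seconds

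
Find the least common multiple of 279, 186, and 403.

279 = 3^2 × 31
186 = 2 × 3 × 31
403 = 13 × 31
LCM(279, 186, 403) = 2 × 3^2 × 13 × 31 = 7254.

7254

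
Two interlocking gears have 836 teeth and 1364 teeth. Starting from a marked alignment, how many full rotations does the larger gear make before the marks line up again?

They are all back at their starting positions together after one LCM of the periods.
836 = 2^2 × 11 × 19
1364 = 2^2 × 11 × 31
LCM(836, 1364) = 2^2 × 11 × 19 × 31 = 25916.
Rotations for period 1364: 25916 / 1364 = 19.

19 rotations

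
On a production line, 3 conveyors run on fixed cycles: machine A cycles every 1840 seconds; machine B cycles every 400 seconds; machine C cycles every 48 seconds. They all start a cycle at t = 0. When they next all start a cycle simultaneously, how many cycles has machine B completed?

69 cycles

The first common completion time is the LCM of the periods.
1840 = 2^4 × 5 × 23
400 = 2^4 × 5^2
48 = 2^4 × 3
LCM(1840, 400, 48) = 2^4 × 3 × 5^2 × 23 = 27600.
Cycles for period 400: 27600 / 400 = 69.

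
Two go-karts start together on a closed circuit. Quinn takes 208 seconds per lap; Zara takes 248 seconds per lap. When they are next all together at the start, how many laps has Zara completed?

The first common completion time is the LCM of the periods.
208 = 2^4 × 13
248 = 2^3 × 31
LCM(208, 248) = 2^4 × 13 × 31 = 6448.
Laps for period 248: 6448 / 248 = 26.

26 laps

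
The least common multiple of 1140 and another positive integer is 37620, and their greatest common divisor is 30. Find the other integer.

gcd × lcm = product of the two integers, so the other integer is (30 × 37620) / 1140 = 990.

990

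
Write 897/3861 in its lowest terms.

23/99

897 = 3 × 13 × 23
3861 = 3^3 × 11 × 13
gcd(897, 3861) = 3 × 13 = 39.
Divide numerator and denominator by 39: 897/3861 = 23/99.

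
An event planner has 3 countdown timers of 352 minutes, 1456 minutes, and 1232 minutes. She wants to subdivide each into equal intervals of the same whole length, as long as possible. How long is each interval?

16 minutes

The interval must divide each timer length; the longest such is the gcd.
352 = 2^5 × 11
1456 = 2^4 × 7 × 13
1232 = 2^4 × 7 × 11
gcd(352, 1456, 1232) = 2^4 = 16.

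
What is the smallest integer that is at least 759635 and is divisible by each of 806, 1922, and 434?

874510

The integer must be a common multiple of 806, 1922, and 434, so a multiple of their LCM.
806 = 2 × 13 × 31
1922 = 2 × 31^2
434 = 2 × 7 × 31
LCM(806, 1922, 434) = 2 × 7 × 13 × 31^2 = 174902.
Smallest multiple of 174902 that is ≥ 759635: ⌈759635/174902⌉ × 174902 = 5 × 174902 = 874510.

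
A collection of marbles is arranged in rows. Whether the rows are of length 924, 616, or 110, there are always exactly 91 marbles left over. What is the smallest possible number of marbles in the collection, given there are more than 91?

9331

N − 91 must be a common multiple of 924, 616, and 110.
924 = 2^2 × 3 × 7 × 11
616 = 2^3 × 7 × 11
110 = 2 × 5 × 11
LCM(924, 616, 110) = 2^3 × 3 × 5 × 7 × 11 = 9240.
Smallest N > 91 is LCM + 91 = 9240 + 91 = 9331.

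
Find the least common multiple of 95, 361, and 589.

55955

95 = 5 × 19
361 = 19^2
589 = 19 × 31
LCM(95, 361, 589) = 5 × 19^2 × 31 = 55955.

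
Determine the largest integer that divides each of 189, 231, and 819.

21

189 = 3^3 × 7
231 = 3 × 7 × 11
819 = 3^2 × 7 × 13
gcd(189, 231, 819) = 3 × 7 = 21.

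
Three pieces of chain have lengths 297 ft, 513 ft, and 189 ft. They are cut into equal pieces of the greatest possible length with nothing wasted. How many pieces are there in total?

37

Piece length = gcd(297, 513, 189).
297 = 3^3 × 11
513 = 3^3 × 19
189 = 3^3 × 7
gcd(297, 513, 189) = 3^3 = 27.
Total pieces = 297/27 + 513/27 + 189/27 = 11 + 19 + 7 = 37.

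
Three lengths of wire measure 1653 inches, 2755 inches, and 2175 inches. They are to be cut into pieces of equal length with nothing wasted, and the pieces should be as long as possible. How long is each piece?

29 inches

The greatest length dividing all of 1653, 2755, and 2175 is their gcd.
1653 = 3 × 19 × 29
2755 = 5 × 19 × 29
2175 = 3 × 5^2 × 29
gcd(1653, 2755, 2175) = 29.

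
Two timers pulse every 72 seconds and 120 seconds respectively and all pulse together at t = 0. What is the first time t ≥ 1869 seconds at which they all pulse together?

Joint pulses occur at multiples of LCM(72, 120).
72 = 2^3 × 3^2
120 = 2^3 × 3 × 5
LCM(72, 120) = 2^3 × 3^2 × 5 = 360.
Smallest multiple of 360 that is ≥ 1869: ⌈1869/360⌉ × 360 = 6 × 360 = 2160.

2160 seconds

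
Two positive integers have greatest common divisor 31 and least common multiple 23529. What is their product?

For any two positive integers, gcd × lcm = product = 31 × 23529 = 729399.

729399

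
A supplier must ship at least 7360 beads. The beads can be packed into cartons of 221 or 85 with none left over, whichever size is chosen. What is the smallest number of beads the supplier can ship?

7735

The number of beads must be a common multiple of 221 and 85, so a multiple of their LCM.
221 = 13 × 17
85 = 5 × 17
LCM(221, 85) = 5 × 13 × 17 = 1105.
Smallest multiple of 1105 that is ≥ 7360: ⌈7360/1105⌉ × 1105 = 7 × 1105 = 7735.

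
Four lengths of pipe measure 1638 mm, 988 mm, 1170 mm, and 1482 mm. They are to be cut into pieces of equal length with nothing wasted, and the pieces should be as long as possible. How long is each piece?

Each piece length must divide every original length, so the longest possible is gcd(1638, 988, 1170, 1482).
1638 = 2 × 3^2 × 7 × 13
988 = 2^2 × 13 × 19
1170 = 2 × 3^2 × 5 × 13
1482 = 2 × 3 × 13 × 19
gcd(1638, 988, 1170, 1482) = 2 × 13 = 26.

26 mm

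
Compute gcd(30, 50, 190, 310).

10

30 = 2 × 3 × 5
50 = 2 × 5^2
190 = 2 × 5 × 19
310 = 2 × 5 × 31
gcd(30, 50, 190, 310) = 2 × 5 = 10.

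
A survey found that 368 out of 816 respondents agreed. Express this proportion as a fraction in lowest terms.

368 = 2^4 × 23
816 = 2^4 × 3 × 17
gcd(368, 816) = 2^4 = 16.
Divide numerator and denominator by 16: 368/816 = 23/51.

23/51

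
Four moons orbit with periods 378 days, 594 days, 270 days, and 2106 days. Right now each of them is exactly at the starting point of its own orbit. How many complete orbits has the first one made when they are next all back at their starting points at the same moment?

2145 orbits

They are all back at their starting positions together after one LCM of the periods.
378 = 2 × 3^3 × 7
594 = 2 × 3^3 × 11
270 = 2 × 3^3 × 5
2106 = 2 × 3^4 × 13
LCM(378, 594, 270, 2106) = 2 × 3^4 × 5 × 7 × 11 × 13 = 810810.
Orbits for period 378: 810810 / 378 = 2145.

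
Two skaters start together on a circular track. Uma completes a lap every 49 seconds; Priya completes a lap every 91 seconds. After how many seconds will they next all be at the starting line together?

They coincide at every common multiple of the periods; the first is the LCM.
49 = 7^2
91 = 7 × 13
LCM(49, 91) = 7^2 × 13 = 637.

637 seconds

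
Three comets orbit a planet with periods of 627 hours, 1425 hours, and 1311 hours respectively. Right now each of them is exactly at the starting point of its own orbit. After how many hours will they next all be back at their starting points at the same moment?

360525 hours

We need the least common multiple of the intervals.
627 = 3 × 11 × 19
1425 = 3 × 5^2 × 19
1311 = 3 × 19 × 23
LCM(627, 1425, 1311) = 3 × 5^2 × 11 × 19 × 23 = 360525.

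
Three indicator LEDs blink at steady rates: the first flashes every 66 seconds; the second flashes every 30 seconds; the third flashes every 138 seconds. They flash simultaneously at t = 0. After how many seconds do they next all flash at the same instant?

The first simultaneous occurrence is after LCM of the individual periods.
66 = 2 × 3 × 11
30 = 2 × 3 × 5
138 = 2 × 3 × 23
LCM(66, 30, 138) = 2 × 3 × 5 × 11 × 23 = 7590.

7590 seconds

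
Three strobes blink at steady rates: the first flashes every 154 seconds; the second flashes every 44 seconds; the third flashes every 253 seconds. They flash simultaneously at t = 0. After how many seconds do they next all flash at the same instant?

7084 seconds

They coincide at every common multiple of the periods; the first is the LCM.
154 = 2 × 7 × 11
44 = 2^2 × 11
253 = 11 × 23
LCM(154, 44, 253) = 2^2 × 7 × 11 × 23 = 7084.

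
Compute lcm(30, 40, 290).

3480

30 = 2 × 3 × 5
40 = 2^3 × 5
290 = 2 × 5 × 29
LCM(30, 40, 290) = 2^3 × 3 × 5 × 29 = 3480.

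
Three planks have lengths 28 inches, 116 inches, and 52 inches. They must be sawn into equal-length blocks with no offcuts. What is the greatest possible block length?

The block length must divide every plank, so the greatest is gcd(28, 116, 52).
28 = 2^2 × 7
116 = 2^2 × 29
52 = 2^2 × 13
gcd(28, 116, 52) = 2^2 = 4.

4 inches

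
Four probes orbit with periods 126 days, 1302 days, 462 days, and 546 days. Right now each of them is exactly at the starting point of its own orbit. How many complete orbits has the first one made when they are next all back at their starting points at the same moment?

They are all back at their starting positions together after one LCM of the periods.
126 = 2 × 3^2 × 7
1302 = 2 × 3 × 7 × 31
462 = 2 × 3 × 7 × 11
546 = 2 × 3 × 7 × 13
LCM(126, 1302, 462, 546) = 2 × 3^2 × 7 × 11 × 13 × 31 = 558558.
Orbits for period 126: 558558 / 126 = 4433.

4433 orbits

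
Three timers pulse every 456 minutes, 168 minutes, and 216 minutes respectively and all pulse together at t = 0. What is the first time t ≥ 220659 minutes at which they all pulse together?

Joint pulses occur at multiples of LCM(456, 168, 216).
456 = 2^3 × 3 × 19
168 = 2^3 × 3 × 7
216 = 2^3 × 3^3
LCM(456, 168, 216) = 2^3 × 3^3 × 7 × 19 = 28728.
Smallest multiple of 28728 that is ≥ 220659: ⌈220659/28728⌉ × 28728 = 8 × 28728 = 229824.

229824 minutes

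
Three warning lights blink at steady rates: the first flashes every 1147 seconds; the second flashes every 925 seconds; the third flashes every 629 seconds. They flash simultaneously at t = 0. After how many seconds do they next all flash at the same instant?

They coincide at every common multiple of the periods; the first is the LCM.
1147 = 31 × 37
925 = 5^2 × 37
629 = 17 × 37
LCM(1147, 925, 629) = 5^2 × 17 × 31 × 37 = 487475.

487475 seconds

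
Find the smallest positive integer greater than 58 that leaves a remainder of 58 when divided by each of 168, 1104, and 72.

N − 58 must be a common multiple of 168, 1104, and 72.
168 = 2^3 × 3 × 7
1104 = 2^4 × 3 × 23
72 = 2^3 × 3^2
LCM(168, 1104, 72) = 2^4 × 3^2 × 7 × 23 = 23184.
Smallest N > 58 is LCM + 58 = 23184 + 58 = 23242.

23242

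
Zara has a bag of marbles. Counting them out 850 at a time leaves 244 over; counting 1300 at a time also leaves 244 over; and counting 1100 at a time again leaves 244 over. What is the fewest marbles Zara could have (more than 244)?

243344

N − 244 must be a common multiple of 850, 1300, and 1100.
850 = 2 × 5^2 × 17
1300 = 2^2 × 5^2 × 13
1100 = 2^2 × 5^2 × 11
LCM(850, 1300, 1100) = 2^2 × 5^2 × 11 × 13 × 17 = 243100.
Smallest N > 244 is LCM + 244 = 243100 + 244 = 243344.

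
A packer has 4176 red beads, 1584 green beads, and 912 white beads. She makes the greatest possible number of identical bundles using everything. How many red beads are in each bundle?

Number of bundles = gcd(4176, 1584, 912).
4176 = 2^4 × 3^2 × 29
1584 = 2^4 × 3^2 × 11
912 = 2^4 × 3 × 19
gcd(4176, 1584, 912) = 2^4 × 3 = 48.
red beads per bundle = 4176 / 48 = 87.

87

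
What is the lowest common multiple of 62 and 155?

310

62 = 2 × 31
155 = 5 × 31
LCM(62, 155) = 2 × 5 × 31 = 310.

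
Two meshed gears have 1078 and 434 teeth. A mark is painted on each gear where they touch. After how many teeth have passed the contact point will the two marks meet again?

33418 teeth

The first simultaneous occurrence is after LCM of the individual periods.
1078 = 2 × 7^2 × 11
434 = 2 × 7 × 31
LCM(1078, 434) = 2 × 7^2 × 11 × 31 = 33418.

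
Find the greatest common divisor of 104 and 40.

104 = 2^3 × 13
40 = 2^3 × 5
gcd(104, 40) = 2^3 = 8.

8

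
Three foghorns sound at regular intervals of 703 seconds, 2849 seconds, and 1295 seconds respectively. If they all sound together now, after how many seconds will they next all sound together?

270655 seconds

The first simultaneous occurrence is after LCM of the individual periods.
703 = 19 × 37
2849 = 7 × 11 × 37
1295 = 5 × 7 × 37
LCM(703, 2849, 1295) = 5 × 7 × 11 × 19 × 37 = 270655.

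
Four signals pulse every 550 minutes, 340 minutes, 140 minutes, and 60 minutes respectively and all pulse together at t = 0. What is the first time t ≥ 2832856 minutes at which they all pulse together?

Joint pulses occur at multiples of LCM(550, 340, 140, 60).
550 = 2 × 5^2 × 11
340 = 2^2 × 5 × 17
140 = 2^2 × 5 × 7
60 = 2^2 × 3 × 5
LCM(550, 340, 140, 60) = 2^2 × 3 × 5^2 × 7 × 11 × 17 = 392700.
Smallest multiple of 392700 that is ≥ 2832856: ⌈2832856/392700⌉ × 392700 = 8 × 392700 = 3141600.

3141600 minutes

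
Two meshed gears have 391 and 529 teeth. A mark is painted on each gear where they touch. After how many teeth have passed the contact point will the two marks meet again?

They coincide at every common multiple of the periods; the first is the LCM.
391 = 17 × 23
529 = 23^2
LCM(391, 529) = 17 × 23^2 = 8993.

8993 teeth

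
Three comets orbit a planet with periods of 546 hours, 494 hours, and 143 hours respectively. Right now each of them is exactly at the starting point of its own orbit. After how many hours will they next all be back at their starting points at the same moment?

The first simultaneous occurrence is after LCM of the individual periods.
546 = 2 × 3 × 7 × 13
494 = 2 × 13 × 19
143 = 11 × 13
LCM(546, 494, 143) = 2 × 3 × 7 × 11 × 13 × 19 = 114114.

114114 hours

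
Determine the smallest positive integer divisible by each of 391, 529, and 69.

391 = 17 × 23
529 = 23^2
69 = 3 × 23
LCM(391, 529, 69) = 3 × 17 × 23^2 = 26979.

26979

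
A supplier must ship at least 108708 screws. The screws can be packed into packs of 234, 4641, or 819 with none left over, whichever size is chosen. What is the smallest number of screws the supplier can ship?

111384

The number of screws must be a common multiple of 234, 4641, and 819, so a multiple of their LCM.
234 = 2 × 3^2 × 13
4641 = 3 × 7 × 13 × 17
819 = 3^2 × 7 × 13
LCM(234, 4641, 819) = 2 × 3^2 × 7 × 13 × 17 = 27846.
Smallest multiple of 27846 that is ≥ 108708: ⌈108708/27846⌉ × 27846 = 4 × 27846 = 111384.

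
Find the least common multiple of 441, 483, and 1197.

441 = 3^2 × 7^2
483 = 3 × 7 × 23
1197 = 3^2 × 7 × 19
LCM(441, 483, 1197) = 3^2 × 7^2 × 19 × 23 = 192717.

192717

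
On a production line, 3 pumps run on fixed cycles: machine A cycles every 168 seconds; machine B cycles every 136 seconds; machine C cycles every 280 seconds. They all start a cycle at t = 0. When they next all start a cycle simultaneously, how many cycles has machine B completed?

105 cycles

All finish a whole number of cycles simultaneously at t = LCM of the periods.
168 = 2^3 × 3 × 7
136 = 2^3 × 17
280 = 2^3 × 5 × 7
LCM(168, 136, 280) = 2^3 × 3 × 5 × 7 × 17 = 14280.
Cycles for period 136: 14280 / 136 = 105.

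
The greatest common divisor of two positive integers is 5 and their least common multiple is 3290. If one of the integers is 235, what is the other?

For two integers, gcd × lcm = product, so the other is (5 × 3290) / 235 = 16450 / 235 = 70.

70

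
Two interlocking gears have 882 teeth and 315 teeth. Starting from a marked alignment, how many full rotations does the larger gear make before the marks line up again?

All finish a whole number of cycles simultaneously at t = LCM of the periods.
882 = 2 × 3^2 × 7^2
315 = 3^2 × 5 × 7
LCM(882, 315) = 2 × 3^2 × 5 × 7^2 = 4410.
Rotations for period 882: 4410 / 882 = 5.

5 rotations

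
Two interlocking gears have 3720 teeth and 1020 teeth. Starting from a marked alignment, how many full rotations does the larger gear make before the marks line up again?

17 rotations

The first common completion time is the LCM of the periods.
3720 = 2^3 × 3 × 5 × 31
1020 = 2^2 × 3 × 5 × 17
LCM(3720, 1020) = 2^3 × 3 × 5 × 17 × 31 = 63240.
Rotations for period 3720: 63240 / 3720 = 17.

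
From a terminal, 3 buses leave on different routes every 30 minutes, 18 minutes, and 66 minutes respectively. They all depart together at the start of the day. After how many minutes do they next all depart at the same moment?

990 minutes

We need the least common multiple of the intervals.
30 = 2 × 3 × 5
18 = 2 × 3^2
66 = 2 × 3 × 11
LCM(30, 18, 66) = 2 × 3^2 × 5 × 11 = 990.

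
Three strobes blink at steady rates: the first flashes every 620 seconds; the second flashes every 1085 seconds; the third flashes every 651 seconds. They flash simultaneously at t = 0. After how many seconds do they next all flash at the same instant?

13020 seconds

We need the least common multiple of the intervals.
620 = 2^2 × 5 × 31
1085 = 5 × 7 × 31
651 = 3 × 7 × 31
LCM(620, 1085, 651) = 2^2 × 3 × 5 × 7 × 31 = 13020.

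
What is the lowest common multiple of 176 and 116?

176 = 2^4 × 11
116 = 2^2 × 29
LCM(176, 116) = 2^4 × 11 × 29 = 5104.

5104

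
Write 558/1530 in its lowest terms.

31/85

558 = 2 × 3^2 × 31
1530 = 2 × 3^2 × 5 × 17
gcd(558, 1530) = 2 × 3^2 = 18.
Divide numerator and denominator by 18: 558/1530 = 31/85.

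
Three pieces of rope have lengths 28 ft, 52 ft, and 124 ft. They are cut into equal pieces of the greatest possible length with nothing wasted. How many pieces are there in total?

Piece length = gcd(28, 52, 124).
28 = 2^2 × 7
52 = 2^2 × 13
124 = 2^2 × 31
gcd(28, 52, 124) = 2^2 = 4.
Total pieces = 28/4 + 52/4 + 124/4 = 7 + 13 + 31 = 51.

51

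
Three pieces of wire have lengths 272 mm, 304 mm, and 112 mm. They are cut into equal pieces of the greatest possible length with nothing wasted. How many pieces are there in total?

43

Piece length = gcd(272, 304, 112).
272 = 2^4 × 17
304 = 2^4 × 19
112 = 2^4 × 7
gcd(272, 304, 112) = 2^4 = 16.
Total pieces = 272/16 + 304/16 + 112/16 = 17 + 19 + 7 = 43.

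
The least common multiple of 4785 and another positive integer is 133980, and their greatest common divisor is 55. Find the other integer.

gcd × lcm = product of the two integers, so the other integer is (55 × 133980) / 4785 = 1540.

1540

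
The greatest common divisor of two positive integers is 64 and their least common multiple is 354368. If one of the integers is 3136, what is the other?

For two integers, gcd × lcm = product, so the other is (64 × 354368) / 3136 = 22679552 / 3136 = 7232.

7232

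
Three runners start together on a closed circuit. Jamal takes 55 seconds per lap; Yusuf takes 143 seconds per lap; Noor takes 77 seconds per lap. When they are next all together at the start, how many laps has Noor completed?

65 laps

The first common completion time is the LCM of the periods.
55 = 5 × 11
143 = 11 × 13
77 = 7 × 11
LCM(55, 143, 77) = 5 × 7 × 11 × 13 = 5005.
Laps for period 77: 5005 / 77 = 65.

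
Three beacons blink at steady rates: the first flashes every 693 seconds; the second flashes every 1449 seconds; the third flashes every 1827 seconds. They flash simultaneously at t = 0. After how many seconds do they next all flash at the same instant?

462231 seconds

They coincide at every common multiple of the periods; the first is the LCM.
693 = 3^2 × 7 × 11
1449 = 3^2 × 7 × 23
1827 = 3^2 × 7 × 29
LCM(693, 1449, 1827) = 3^2 × 7 × 11 × 23 × 29 = 462231.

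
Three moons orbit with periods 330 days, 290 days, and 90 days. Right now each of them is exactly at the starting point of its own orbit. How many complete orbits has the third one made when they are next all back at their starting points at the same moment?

The first common completion time is the LCM of the periods.
330 = 2 × 3 × 5 × 11
290 = 2 × 5 × 29
90 = 2 × 3^2 × 5
LCM(330, 290, 90) = 2 × 3^2 × 5 × 11 × 29 = 28710.
Orbits for period 90: 28710 / 90 = 319.

319 orbits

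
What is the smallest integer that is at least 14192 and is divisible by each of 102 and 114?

15504

The integer must be a common multiple of 102 and 114, so a multiple of their LCM.
102 = 2 × 3 × 17
114 = 2 × 3 × 19
LCM(102, 114) = 2 × 3 × 17 × 19 = 1938.
Smallest multiple of 1938 that is ≥ 14192: ⌈14192/1938⌉ × 1938 = 8 × 1938 = 15504.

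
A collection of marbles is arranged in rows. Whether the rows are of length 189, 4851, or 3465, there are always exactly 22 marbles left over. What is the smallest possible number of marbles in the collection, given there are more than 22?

N − 22 must be a common multiple of 189, 4851, and 3465.
189 = 3^3 × 7
4851 = 3^2 × 7^2 × 11
3465 = 3^2 × 5 × 7 × 11
LCM(189, 4851, 3465) = 3^3 × 5 × 7^2 × 11 = 72765.
Smallest N > 22 is LCM + 22 = 72765 + 22 = 72787.

72787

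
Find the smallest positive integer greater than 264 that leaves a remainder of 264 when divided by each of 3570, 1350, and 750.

803514

N − 264 must be a common multiple of 3570, 1350, and 750.
3570 = 2 × 3 × 5 × 7 × 17
1350 = 2 × 3^3 × 5^2
750 = 2 × 3 × 5^3
LCM(3570, 1350, 750) = 2 × 3^3 × 5^3 × 7 × 17 = 803250.
Smallest N > 264 is LCM + 264 = 803250 + 264 = 803514.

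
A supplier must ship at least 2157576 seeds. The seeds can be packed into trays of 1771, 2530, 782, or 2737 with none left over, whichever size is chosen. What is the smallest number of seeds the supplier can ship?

The number of seeds must be a common multiple of 1771, 2530, 782, and 2737, so a multiple of their LCM.
1771 = 7 × 11 × 23
2530 = 2 × 5 × 11 × 23
782 = 2 × 17 × 23
2737 = 7 × 17 × 23
LCM(1771, 2530, 782, 2737) = 2 × 5 × 7 × 11 × 17 × 23 = 301070.
Smallest multiple of 301070 that is ≥ 2157576: ⌈2157576/301070⌉ × 301070 = 8 × 301070 = 2408560.

2408560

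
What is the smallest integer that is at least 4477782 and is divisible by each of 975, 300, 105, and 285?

4668300

The integer must be a common multiple of 975, 300, 105, and 285, so a multiple of their LCM.
975 = 3 × 5^2 × 13
300 = 2^2 × 3 × 5^2
105 = 3 × 5 × 7
285 = 3 × 5 × 19
LCM(975, 300, 105, 285) = 2^2 × 3 × 5^2 × 7 × 13 × 19 = 518700.
Smallest multiple of 518700 that is ≥ 4477782: ⌈4477782/518700⌉ × 518700 = 9 × 518700 = 4668300.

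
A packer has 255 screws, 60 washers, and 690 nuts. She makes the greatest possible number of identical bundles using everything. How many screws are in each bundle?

Number of bundles = gcd(255, 60, 690).
255 = 3 × 5 × 17
60 = 2^2 × 3 × 5
690 = 2 × 3 × 5 × 23
gcd(255, 60, 690) = 3 × 5 = 15.
screws per bundle = 255 / 15 = 17.

17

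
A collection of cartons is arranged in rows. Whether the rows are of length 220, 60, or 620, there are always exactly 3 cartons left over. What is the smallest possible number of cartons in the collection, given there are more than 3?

20463

N − 3 must be a common multiple of 220, 60, and 620.
220 = 2^2 × 5 × 11
60 = 2^2 × 3 × 5
620 = 2^2 × 5 × 31
LCM(220, 60, 620) = 2^2 × 3 × 5 × 11 × 31 = 20460.
Smallest N > 3 is LCM + 3 = 20460 + 3 = 20463.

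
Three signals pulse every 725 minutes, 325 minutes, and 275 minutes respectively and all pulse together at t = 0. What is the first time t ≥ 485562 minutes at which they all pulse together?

518375 minutes

Joint pulses occur at multiples of LCM(725, 325, 275).
725 = 5^2 × 29
325 = 5^2 × 13
275 = 5^2 × 11
LCM(725, 325, 275) = 5^2 × 11 × 13 × 29 = 103675.
Smallest multiple of 103675 that is ≥ 485562: ⌈485562/103675⌉ × 103675 = 5 × 103675 = 518375.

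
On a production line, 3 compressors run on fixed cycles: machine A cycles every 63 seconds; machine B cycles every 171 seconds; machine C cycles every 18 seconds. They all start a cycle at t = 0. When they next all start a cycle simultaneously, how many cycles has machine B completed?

All finish a whole number of cycles simultaneously at t = LCM of the periods.
63 = 3^2 × 7
171 = 3^2 × 19
18 = 2 × 3^2
LCM(63, 171, 18) = 2 × 3^2 × 7 × 19 = 2394.
Cycles for period 171: 2394 / 171 = 14.

14 cycles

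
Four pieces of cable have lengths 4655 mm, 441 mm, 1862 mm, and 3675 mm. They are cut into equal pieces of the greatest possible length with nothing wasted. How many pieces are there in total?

217

Piece length = gcd(4655, 441, 1862, 3675).
4655 = 5 × 7^2 × 19
441 = 3^2 × 7^2
1862 = 2 × 7^2 × 19
3675 = 3 × 5^2 × 7^2
gcd(4655, 441, 1862, 3675) = 7^2 = 49.
Total pieces = 4655/49 + 441/49 + 1862/49 + 3675/49 = 95 + 9 + 38 + 75 = 217.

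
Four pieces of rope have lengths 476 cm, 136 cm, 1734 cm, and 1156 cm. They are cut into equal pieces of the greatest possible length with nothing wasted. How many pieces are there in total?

103

Piece length = gcd(476, 136, 1734, 1156).
476 = 2^2 × 7 × 17
136 = 2^3 × 17
1734 = 2 × 3 × 17^2
1156 = 2^2 × 17^2
gcd(476, 136, 1734, 1156) = 2 × 17 = 34.
Total pieces = 476/34 + 136/34 + 1734/34 + 1156/34 = 14 + 4 + 51 + 34 = 103.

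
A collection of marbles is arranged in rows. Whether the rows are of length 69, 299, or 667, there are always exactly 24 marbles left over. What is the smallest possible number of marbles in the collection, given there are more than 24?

26037

N − 24 must be a common multiple of 69, 299, and 667.
69 = 3 × 23
299 = 13 × 23
667 = 23 × 29
LCM(69, 299, 667) = 3 × 13 × 23 × 29 = 26013.
Smallest N > 24 is LCM + 24 = 26013 + 24 = 26037.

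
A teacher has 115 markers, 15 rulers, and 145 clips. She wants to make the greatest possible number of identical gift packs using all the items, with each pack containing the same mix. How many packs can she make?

5 packs

The pack count must divide each quantity, so the greatest is gcd(115, 15, 145).
115 = 5 × 23
15 = 3 × 5
145 = 5 × 29
gcd(115, 15, 145) = 5.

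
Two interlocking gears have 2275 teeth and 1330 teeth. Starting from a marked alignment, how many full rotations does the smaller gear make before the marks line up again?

All finish a whole number of cycles simultaneously at t = LCM of the periods.
2275 = 5^2 × 7 × 13
1330 = 2 × 5 × 7 × 19
LCM(2275, 1330) = 2 × 5^2 × 7 × 13 × 19 = 86450.
Rotations for period 1330: 86450 / 1330 = 65.

65 rotations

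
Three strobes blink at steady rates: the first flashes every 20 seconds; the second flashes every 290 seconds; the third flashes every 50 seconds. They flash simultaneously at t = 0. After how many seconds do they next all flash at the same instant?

The first simultaneous occurrence is after LCM of the individual periods.
20 = 2^2 × 5
290 = 2 × 5 × 29
50 = 2 × 5^2
LCM(20, 290, 50) = 2^2 × 5^2 × 29 = 2900.

2900 seconds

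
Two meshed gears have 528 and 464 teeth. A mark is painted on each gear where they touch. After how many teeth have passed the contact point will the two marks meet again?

We need the least common multiple of the intervals.
528 = 2^4 × 3 × 11
464 = 2^4 × 29
LCM(528, 464) = 2^4 × 3 × 11 × 29 = 15312.

15312 teeth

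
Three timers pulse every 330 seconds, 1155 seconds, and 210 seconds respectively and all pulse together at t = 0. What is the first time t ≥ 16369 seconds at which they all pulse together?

18480 seconds

Joint pulses occur at multiples of LCM(330, 1155, 210).
330 = 2 × 3 × 5 × 11
1155 = 3 × 5 × 7 × 11
210 = 2 × 3 × 5 × 7
LCM(330, 1155, 210) = 2 × 3 × 5 × 7 × 11 = 2310.
Smallest multiple of 2310 that is ≥ 16369: ⌈16369/2310⌉ × 2310 = 8 × 2310 = 18480.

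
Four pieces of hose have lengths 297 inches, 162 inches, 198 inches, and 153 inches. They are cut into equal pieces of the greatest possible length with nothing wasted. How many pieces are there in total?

Piece length = gcd(297, 162, 198, 153).
297 = 3^3 × 11
162 = 2 × 3^4
198 = 2 × 3^2 × 11
153 = 3^2 × 17
gcd(297, 162, 198, 153) = 3^2 = 9.
Total pieces = 297/9 + 162/9 + 198/9 + 153/9 = 33 + 18 + 22 + 17 = 90.

90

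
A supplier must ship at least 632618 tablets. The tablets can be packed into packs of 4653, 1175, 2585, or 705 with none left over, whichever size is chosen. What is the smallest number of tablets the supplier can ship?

697950

The number of tablets must be a common multiple of 4653, 1175, 2585, and 705, so a multiple of their LCM.
4653 = 3^2 × 11 × 47
1175 = 5^2 × 47
2585 = 5 × 11 × 47
705 = 3 × 5 × 47
LCM(4653, 1175, 2585, 705) = 3^2 × 5^2 × 11 × 47 = 116325.
Smallest multiple of 116325 that is ≥ 632618: ⌈632618/116325⌉ × 116325 = 6 × 116325 = 697950.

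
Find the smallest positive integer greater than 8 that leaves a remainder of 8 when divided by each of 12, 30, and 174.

1748

N − 8 must be a common multiple of 12, 30, and 174.
12 = 2^2 × 3
30 = 2 × 3 × 5
174 = 2 × 3 × 29
LCM(12, 30, 174) = 2^2 × 3 × 5 × 29 = 1740.
Smallest N > 8 is LCM + 8 = 1740 + 8 = 1748.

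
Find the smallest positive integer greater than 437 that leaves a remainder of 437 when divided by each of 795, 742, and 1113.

11567

N − 437 must be a common multiple of 795, 742, and 1113.
795 = 3 × 5 × 53
742 = 2 × 7 × 53
1113 = 3 × 7 × 53
LCM(795, 742, 1113) = 2 × 3 × 5 × 7 × 53 = 11130.
Smallest N > 437 is LCM + 437 = 11130 + 437 = 11567.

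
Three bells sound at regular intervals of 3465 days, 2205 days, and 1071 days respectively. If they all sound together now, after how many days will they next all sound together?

We need the least common multiple of the intervals.
3465 = 3^2 × 5 × 7 × 11
2205 = 3^2 × 5 × 7^2
1071 = 3^2 × 7 × 17
LCM(3465, 2205, 1071) = 3^2 × 5 × 7^2 × 11 × 17 = 412335.

412335 days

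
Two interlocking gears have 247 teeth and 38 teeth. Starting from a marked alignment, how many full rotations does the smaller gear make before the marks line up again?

13 rotations

All finish a whole number of cycles simultaneously at t = LCM of the periods.
247 = 13 × 19
38 = 2 × 19
LCM(247, 38) = 2 × 13 × 19 = 494.
Rotations for period 38: 494 / 38 = 13.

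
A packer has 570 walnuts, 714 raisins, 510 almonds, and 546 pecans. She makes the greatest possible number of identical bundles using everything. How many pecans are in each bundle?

Number of bundles = gcd(570, 714, 510, 546).
570 = 2 × 3 × 5 × 19
714 = 2 × 3 × 7 × 17
510 = 2 × 3 × 5 × 17
546 = 2 × 3 × 7 × 13
gcd(570, 714, 510, 546) = 2 × 3 = 6.
pecans per bundle = 546 / 6 = 91.

91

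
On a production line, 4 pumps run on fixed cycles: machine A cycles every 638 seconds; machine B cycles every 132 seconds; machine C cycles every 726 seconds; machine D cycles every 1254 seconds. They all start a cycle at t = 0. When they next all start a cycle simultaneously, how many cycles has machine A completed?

1254 cycles

All finish a whole number of cycles simultaneously at t = LCM of the periods.
638 = 2 × 11 × 29
132 = 2^2 × 3 × 11
726 = 2 × 3 × 11^2
1254 = 2 × 3 × 11 × 19
LCM(638, 132, 726, 1254) = 2^2 × 3 × 11^2 × 19 × 29 = 800052.
Cycles for period 638: 800052 / 638 = 1254.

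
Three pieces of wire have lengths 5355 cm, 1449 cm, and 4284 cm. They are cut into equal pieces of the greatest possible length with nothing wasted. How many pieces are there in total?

Piece length = gcd(5355, 1449, 4284).
5355 = 3^2 × 5 × 7 × 17
1449 = 3^2 × 7 × 23
4284 = 2^2 × 3^2 × 7 × 17
gcd(5355, 1449, 4284) = 3^2 × 7 = 63.
Total pieces = 5355/63 + 1449/63 + 4284/63 = 85 + 23 + 68 = 176.

176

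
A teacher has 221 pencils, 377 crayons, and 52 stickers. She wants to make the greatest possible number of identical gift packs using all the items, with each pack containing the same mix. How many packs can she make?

13 packs

The pack count must divide each quantity, so the greatest is gcd(221, 377, 52).
221 = 13 × 17
377 = 13 × 29
52 = 2^2 × 13
gcd(221, 377, 52) = 13.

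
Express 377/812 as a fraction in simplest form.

377 = 13 × 29
812 = 2^2 × 7 × 29
gcd(377, 812) = 29.
Divide numerator and denominator by 29: 377/812 = 13/28.

13/28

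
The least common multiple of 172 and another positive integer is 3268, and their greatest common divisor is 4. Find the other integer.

76

gcd × lcm = product of the two integers, so the other integer is (4 × 3268) / 172 = 76.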